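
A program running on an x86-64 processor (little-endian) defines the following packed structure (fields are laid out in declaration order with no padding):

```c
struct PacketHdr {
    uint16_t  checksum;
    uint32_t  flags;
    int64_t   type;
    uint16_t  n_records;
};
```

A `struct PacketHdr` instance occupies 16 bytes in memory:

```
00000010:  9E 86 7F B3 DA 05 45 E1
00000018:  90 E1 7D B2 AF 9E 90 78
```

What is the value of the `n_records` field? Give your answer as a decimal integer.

30864

`n_records` follows `checksum` (2 B), `flags` (4 B), `type` (8 B), so it starts at offset 2 + 4 + 8 = 14 and occupies 2 bytes.
Bytes at offsets 14..15: 90 78.
In little-endian order the low byte comes first in memory.
Reassemble most-significant byte first: 78 90 → 0x7890.
0x7890 = 30864.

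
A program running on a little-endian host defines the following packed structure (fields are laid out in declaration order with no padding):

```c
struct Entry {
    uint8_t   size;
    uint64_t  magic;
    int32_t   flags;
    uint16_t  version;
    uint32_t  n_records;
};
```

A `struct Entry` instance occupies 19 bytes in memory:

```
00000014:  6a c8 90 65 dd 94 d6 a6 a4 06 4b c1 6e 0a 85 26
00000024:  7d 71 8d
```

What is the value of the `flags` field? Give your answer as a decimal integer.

1858161414

`flags` follows `size` (1 B), `magic` (8 B), so it starts at offset 1 + 8 = 9 and occupies 4 bytes.
Bytes at offsets 9..12: 06 4B C1 6E.
In little-endian order the low byte comes first in memory.
Reassemble most-significant byte first: 6E C1 4B 06 → 0x6EC14B06.
0x6EC14B06 = 1858161414.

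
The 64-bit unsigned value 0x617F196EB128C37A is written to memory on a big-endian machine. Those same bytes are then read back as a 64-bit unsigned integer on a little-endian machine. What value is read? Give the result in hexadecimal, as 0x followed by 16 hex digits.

0x7AC328B16E197F61

Stored big-endian, the bytes at ascending addresses are 61 7F 19 6E B1 28 C3 7A.
Read back as little-endian, the first byte is least significant, giving 0x7AC328B16E197F61.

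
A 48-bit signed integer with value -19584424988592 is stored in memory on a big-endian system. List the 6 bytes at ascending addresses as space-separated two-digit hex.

Two's complement of -19584424988592 in 48 bits: 19584424988592 = 0x11CFDAB1CFB0; invert → 0xEE30254E304F; add 1 → 0xEE30254E3050.
Split into bytes (most-significant first): EE 30 25 4E 30 50.
Big-endian: lowest address holds the most-significant byte.
So the memory order matches the most-significant-first order: EE 30 25 4E 30 50.

EE 30 25 4E 30 50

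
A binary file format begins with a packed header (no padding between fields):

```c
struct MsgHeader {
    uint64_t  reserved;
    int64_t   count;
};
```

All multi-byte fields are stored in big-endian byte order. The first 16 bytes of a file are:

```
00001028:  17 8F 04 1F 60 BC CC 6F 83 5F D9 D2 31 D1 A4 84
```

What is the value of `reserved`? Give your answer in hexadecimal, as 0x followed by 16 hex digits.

0x178F041F60BCCC6F

`reserved` is the first field, at byte offset 0, occupying 8 bytes.
Bytes at offsets 0..7: 17 8F 04 1F 60 BC CC 6F.
In big-endian order the high byte comes first in memory.
The bytes are already most-significant first: 0x178F041F60BCCC6F.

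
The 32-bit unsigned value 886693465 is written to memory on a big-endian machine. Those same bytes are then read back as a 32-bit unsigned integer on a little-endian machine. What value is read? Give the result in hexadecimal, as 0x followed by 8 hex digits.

0x59DED934

886693465 in 32-bit hexadecimal is 0x34D9DE59.
Stored big-endian, the bytes at ascending addresses are 34 D9 DE 59.
Read back as little-endian, the first byte is least significant, giving 0x59DED934.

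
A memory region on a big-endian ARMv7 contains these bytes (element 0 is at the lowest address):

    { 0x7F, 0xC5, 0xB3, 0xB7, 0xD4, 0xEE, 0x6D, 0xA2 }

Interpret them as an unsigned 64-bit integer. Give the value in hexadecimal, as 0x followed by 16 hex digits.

0x7FC5B3B7D4EE6DA2

Big-endian: lowest address holds the most-significant byte.
The bytes are already most-significant first: 0x7FC5B3B7D4EE6DA2.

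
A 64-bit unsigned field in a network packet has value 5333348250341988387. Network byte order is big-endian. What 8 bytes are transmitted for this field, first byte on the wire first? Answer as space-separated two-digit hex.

4A 03 DB F9 F5 15 D8 23

5333348250341988387 in hexadecimal, padded to 64 bits, is 0x4A03DBF9F515D823.
Split into bytes (most-significant first): 4A 03 DB F9 F5 15 D8 23.
Big-endian: lowest address holds the most-significant byte.
So the memory order matches the most-significant-first order: 4A 03 DB F9 F5 15 D8 23.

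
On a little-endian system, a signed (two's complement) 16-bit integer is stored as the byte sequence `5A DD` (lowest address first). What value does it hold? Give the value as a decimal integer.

In little-endian order the low byte comes first in memory.
Reassemble most-significant byte first: DD 5A → 0xDD5A.
Top bit is set, so as a signed 16-bit value this is 0xDD5A − 2^16 = -8870.

-8870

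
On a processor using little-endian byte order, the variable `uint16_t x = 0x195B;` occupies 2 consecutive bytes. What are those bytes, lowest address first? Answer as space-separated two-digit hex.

5B 19

Split into bytes (most-significant first): 19 5B.
Little-endian: lowest address holds the least-significant byte.
So at ascending addresses the bytes are 5B 19.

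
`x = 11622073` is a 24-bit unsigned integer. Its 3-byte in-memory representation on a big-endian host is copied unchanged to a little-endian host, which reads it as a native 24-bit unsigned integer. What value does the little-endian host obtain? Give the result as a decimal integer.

12146353

11622073 in 24-bit hexadecimal is 0xB156B9.
Stored big-endian, the bytes at ascending addresses are B1 56 B9.
Read back as little-endian, the first byte is least significant, giving 0xB956B1.
0xB956B1 = 12146353.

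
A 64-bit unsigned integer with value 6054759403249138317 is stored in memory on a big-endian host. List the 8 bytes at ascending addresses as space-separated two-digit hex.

54 06 D3 99 07 1E FA 8D

6054759403249138317 in hexadecimal, padded to 64 bits, is 0x5406D399071EFA8D.
Split into bytes (most-significant first): 54 06 D3 99 07 1E FA 8D.
In big-endian order the high byte comes first in memory.
So the memory order matches the most-significant-first order: 54 06 D3 99 07 1E FA 8D.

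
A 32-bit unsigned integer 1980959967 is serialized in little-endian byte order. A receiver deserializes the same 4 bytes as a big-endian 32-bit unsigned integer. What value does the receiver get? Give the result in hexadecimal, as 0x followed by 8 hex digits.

1980959967 in 32-bit hexadecimal is 0x76130CDF.
Stored little-endian, the bytes at ascending addresses are DF 0C 13 76.
Read back as big-endian, the last byte is least significant, giving 0xDF0C1376.

0xDF0C1376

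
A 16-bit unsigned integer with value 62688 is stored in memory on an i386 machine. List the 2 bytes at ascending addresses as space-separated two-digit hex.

62688 in hexadecimal, padded to 16 bits, is 0xF4E0.
Split into bytes (most-significant first): F4 E0.
Little-endian: lowest address holds the least-significant byte.
So at ascending addresses the bytes are E0 F4.

E0 F4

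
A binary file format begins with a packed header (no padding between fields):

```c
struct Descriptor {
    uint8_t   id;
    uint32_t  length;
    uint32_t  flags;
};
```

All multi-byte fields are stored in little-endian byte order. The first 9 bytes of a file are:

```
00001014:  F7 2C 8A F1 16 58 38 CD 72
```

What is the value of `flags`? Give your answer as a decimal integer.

`flags` follows `id` (1 B), `length` (4 B), so it starts at offset 1 + 4 = 5 and occupies 4 bytes.
Bytes at offsets 5..8: 58 38 CD 72.
In little-endian order the low byte comes first in memory.
Reassemble most-significant byte first: 72 CD 38 58 → 0x72CD3858.
0x72CD3858 = 1926051928.

1926051928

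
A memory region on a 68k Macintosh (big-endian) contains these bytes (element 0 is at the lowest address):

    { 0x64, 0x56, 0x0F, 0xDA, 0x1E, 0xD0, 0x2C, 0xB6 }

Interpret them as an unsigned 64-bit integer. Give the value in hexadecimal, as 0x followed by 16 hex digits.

Big-endian: lowest address holds the most-significant byte.
The bytes are already most-significant first: 0x64560FDA1ED02CB6.

0x64560FDA1ED02CB6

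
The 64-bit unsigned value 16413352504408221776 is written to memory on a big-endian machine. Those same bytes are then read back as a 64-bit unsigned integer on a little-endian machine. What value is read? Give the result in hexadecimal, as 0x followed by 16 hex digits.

16413352504408221776 in 64-bit hexadecimal is 0xE3C7F1241E852850.
Stored big-endian, the bytes at ascending addresses are E3 C7 F1 24 1E 85 28 50.
Read back as little-endian, the first byte is least significant, giving 0x5028851E24F1C7E3.

0x5028851E24F1C7E3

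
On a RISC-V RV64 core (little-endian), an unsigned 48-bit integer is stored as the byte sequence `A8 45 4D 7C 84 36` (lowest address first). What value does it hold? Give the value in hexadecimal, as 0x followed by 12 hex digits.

0x36847C4D45A8

In little-endian order the low byte comes first in memory.
Reassemble most-significant byte first: 36 84 7C 4D 45 A8 → 0x36847C4D45A8.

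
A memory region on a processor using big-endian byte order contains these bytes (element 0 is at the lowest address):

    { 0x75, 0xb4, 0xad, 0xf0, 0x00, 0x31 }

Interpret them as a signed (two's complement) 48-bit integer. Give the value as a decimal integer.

Big-endian stores the most-significant byte at the lowest address.
The bytes are already most-significant first: 0x75B4ADF00031.
0x75B4ADF00031 = 129418872750129.

129418872750129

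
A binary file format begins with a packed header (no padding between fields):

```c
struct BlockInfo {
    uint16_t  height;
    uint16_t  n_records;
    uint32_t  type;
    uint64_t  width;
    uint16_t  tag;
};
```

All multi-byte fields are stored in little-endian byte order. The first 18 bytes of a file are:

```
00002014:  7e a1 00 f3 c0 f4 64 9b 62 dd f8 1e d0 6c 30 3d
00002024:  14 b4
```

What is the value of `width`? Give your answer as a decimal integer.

4409143676324339042

`width` follows `height` (2 B), `n_records` (2 B), `type` (4 B), so it starts at offset 2 + 2 + 4 = 8 and occupies 8 bytes.
Bytes at offsets 8..15: 62 DD F8 1E D0 6C 30 3D.
Little-endian stores the least-significant byte at the lowest address.
Reassemble most-significant byte first: 3D 30 6C D0 1E F8 DD 62 → 0x3D306CD01EF8DD62.
0x3D306CD01EF8DD62 = 4409143676324339042.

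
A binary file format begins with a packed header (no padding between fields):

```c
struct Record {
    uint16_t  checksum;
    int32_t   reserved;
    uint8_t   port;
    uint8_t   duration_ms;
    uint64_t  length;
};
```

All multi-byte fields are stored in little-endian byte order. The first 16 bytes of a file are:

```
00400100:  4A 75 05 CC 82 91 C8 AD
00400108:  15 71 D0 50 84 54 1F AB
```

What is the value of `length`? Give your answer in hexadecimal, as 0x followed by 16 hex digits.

`length` follows `checksum` (2 B), `reserved` (4 B), `port` (1 B), `duration_ms` (1 B), so it starts at offset 2 + 4 + 1 + 1 = 8 and occupies 8 bytes.
Bytes at offsets 8..15: 15 71 D0 50 84 54 1F AB.
In little-endian order the low byte comes first in memory.
Reassemble most-significant byte first: AB 1F 54 84 50 D0 71 15 → 0xAB1F548450D07115.

0xAB1F548450D07115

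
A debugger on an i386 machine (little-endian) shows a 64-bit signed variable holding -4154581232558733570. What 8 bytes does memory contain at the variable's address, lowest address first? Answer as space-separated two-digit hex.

Two's complement of -4154581232558733570 in 64 bits: 4154581232558733570 = 0x39A8099E7D2AF902; invert → 0xC657F66182D506FD; add 1 → 0xC657F66182D506FE.
Split into bytes (most-significant first): C6 57 F6 61 82 D5 06 FE.
Little-endian: lowest address holds the least-significant byte.
So at ascending addresses the bytes are FE 06 D5 82 61 F6 57 C6.

FE 06 D5 82 61 F6 57 C6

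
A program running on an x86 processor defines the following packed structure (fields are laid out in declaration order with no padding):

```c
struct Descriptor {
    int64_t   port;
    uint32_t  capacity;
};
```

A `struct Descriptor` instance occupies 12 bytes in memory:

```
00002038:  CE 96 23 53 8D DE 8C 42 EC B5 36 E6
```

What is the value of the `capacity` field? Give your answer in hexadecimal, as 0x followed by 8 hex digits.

0xE636B5EC

`capacity` follows `port` (8 bytes), so it starts at byte offset 8 and occupies 4 bytes.
Bytes at offsets 8..11: EC B5 36 E6.
In little-endian order the low byte comes first in memory.
Reassemble most-significant byte first: E6 36 B5 EC → 0xE636B5EC.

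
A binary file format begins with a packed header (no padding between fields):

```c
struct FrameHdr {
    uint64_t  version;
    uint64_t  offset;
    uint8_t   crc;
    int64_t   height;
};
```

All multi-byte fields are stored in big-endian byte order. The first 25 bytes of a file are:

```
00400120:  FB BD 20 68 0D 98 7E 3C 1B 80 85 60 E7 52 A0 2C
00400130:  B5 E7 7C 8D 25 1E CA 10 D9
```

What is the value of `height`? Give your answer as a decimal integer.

`height` follows `version` (8 B), `offset` (8 B), `crc` (1 B), so it starts at offset 8 + 8 + 1 = 17 and occupies 8 bytes.
Bytes at offsets 17..24: E7 7C 8D 25 1E CA 10 D9.
Big-endian: lowest address holds the most-significant byte.
The bytes are already most-significant first: 0xE77C8D251ECA10D9.
Top bit is set, so as a signed 64-bit value this is 0xE77C8D251ECA10D9 − 2^64 = -1766381763266211623.

-1766381763266211623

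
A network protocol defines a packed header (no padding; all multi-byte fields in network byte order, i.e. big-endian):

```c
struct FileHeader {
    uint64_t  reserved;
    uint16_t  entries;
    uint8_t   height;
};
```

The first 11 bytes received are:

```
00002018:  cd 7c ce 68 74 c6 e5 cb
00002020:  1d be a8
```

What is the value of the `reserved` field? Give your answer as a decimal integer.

`reserved` is the first field, at byte offset 0, occupying 8 bytes.
Bytes at offsets 0..7: CD 7C CE 68 74 C6 E5 CB.
Big-endian stores the most-significant byte at the lowest address.
The bytes are already most-significant first: 0xCD7CCE6874C6E5CB.
0xCD7CCE6874C6E5CB = 14806936622918460875.

14806936622918460875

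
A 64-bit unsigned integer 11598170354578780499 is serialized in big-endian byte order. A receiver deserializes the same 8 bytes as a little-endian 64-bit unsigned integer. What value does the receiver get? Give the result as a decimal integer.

11598170354578780499 in 64-bit hexadecimal is 0xA0F4FA7CDD227153.
Stored big-endian, the bytes at ascending addresses are A0 F4 FA 7C DD 22 71 53.
Read back as little-endian, the first byte is least significant, giving 0x537122DD7CFAF4A0.
0x537122DD7CFAF4A0 = 6012625312196261024.

6012625312196261024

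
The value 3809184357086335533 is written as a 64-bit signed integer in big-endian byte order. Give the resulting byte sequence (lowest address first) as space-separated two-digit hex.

3809184357086335533 in hexadecimal, padded to 64 bits, is 0x34DCF0FDA81B122D.
Split into bytes (most-significant first): 34 DC F0 FD A8 1B 12 2D.
In big-endian order the high byte comes first in memory.
So the memory order matches the most-significant-first order: 34 DC F0 FD A8 1B 12 2D.

34 DC F0 FD A8 1B 12 2D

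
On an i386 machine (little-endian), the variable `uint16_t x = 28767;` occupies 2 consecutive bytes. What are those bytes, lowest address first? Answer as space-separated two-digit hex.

28767 in hexadecimal, padded to 16 bits, is 0x705F.
Split into bytes (most-significant first): 70 5F.
Little-endian stores the least-significant byte at the lowest address.
So at ascending addresses the bytes are 5F 70.

5F 70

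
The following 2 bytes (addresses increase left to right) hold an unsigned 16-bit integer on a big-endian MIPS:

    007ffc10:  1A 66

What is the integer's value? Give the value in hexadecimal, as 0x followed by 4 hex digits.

Big-endian stores the most-significant byte at the lowest address.
The bytes are already most-significant first: 0x1A66.

0x1A66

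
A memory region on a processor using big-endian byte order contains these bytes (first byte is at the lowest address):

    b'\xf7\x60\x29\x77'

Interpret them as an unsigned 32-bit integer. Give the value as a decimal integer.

Big-endian: lowest address holds the most-significant byte.
The bytes are already most-significant first: 0xF7602977.
0xF7602977 = 4150274423.

4150274423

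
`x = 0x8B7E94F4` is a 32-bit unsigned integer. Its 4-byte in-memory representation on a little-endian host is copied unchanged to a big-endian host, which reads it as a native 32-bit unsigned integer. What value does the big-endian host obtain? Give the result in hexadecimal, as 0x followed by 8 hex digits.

0xF4947E8B

Stored little-endian, the bytes at ascending addresses are F4 94 7E 8B.
Read back as big-endian, the last byte is least significant, giving 0xF4947E8B.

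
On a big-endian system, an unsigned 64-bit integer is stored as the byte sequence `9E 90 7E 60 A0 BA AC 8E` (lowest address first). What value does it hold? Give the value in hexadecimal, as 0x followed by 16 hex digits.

0x9E907E60A0BAAC8E

In big-endian order the high byte comes first in memory.
The bytes are already most-significant first: 0x9E907E60A0BAAC8E.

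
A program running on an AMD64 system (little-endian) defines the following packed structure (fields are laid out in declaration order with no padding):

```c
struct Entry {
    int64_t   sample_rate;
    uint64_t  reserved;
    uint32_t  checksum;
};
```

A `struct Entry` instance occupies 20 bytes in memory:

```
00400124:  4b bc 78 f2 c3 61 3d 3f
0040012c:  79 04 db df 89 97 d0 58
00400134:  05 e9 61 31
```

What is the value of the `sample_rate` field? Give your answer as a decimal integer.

`sample_rate` is the first field, at byte offset 0, occupying 8 bytes.
Bytes at offsets 0..7: 4B BC 78 F2 C3 61 3D 3F.
Little-endian stores the least-significant byte at the lowest address.
Reassemble most-significant byte first: 3F 3D 61 C3 F2 78 BC 4B → 0x3F3D61C3F278BC4B.
0x3F3D61C3F278BC4B = 4556905892183325771.

4556905892183325771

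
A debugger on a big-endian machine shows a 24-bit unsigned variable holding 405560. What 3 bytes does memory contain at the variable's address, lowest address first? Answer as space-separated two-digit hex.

06 30 38

405560 in hexadecimal, padded to 24 bits, is 0x063038.
Split into bytes (most-significant first): 06 30 38.
Big-endian: lowest address holds the most-significant byte.
So the memory order matches the most-significant-first order: 06 30 38.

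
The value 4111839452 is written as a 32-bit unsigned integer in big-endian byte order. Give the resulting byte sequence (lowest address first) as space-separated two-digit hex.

F5 15 B0 DC

4111839452 in hexadecimal, padded to 32 bits, is 0xF515B0DC.
Split into bytes (most-significant first): F5 15 B0 DC.
In big-endian order the high byte comes first in memory.
So the memory order matches the most-significant-first order: F5 15 B0 DC.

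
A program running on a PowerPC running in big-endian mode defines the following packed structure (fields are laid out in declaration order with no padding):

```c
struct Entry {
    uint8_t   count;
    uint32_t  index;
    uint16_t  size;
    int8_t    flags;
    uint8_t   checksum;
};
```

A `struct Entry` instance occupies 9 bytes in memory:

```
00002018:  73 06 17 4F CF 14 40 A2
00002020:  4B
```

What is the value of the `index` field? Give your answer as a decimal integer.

102191055

`index` follows `count` (1 byte), so it starts at byte offset 1 and occupies 4 bytes.
Bytes at offsets 1..4: 06 17 4F CF.
In big-endian order the high byte comes first in memory.
The bytes are already most-significant first: 0x06174FCF.
0x06174FCF = 102191055.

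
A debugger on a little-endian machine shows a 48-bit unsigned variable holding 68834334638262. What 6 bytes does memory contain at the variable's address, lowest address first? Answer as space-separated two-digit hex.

68834334638262 in hexadecimal, padded to 48 bits, is 0x3E9ABE1080B6.
Split into bytes (most-significant first): 3E 9A BE 10 80 B6.
In little-endian order the low byte comes first in memory.
So at ascending addresses the bytes are B6 80 10 BE 9A 3E.

B6 80 10 BE 9A 3E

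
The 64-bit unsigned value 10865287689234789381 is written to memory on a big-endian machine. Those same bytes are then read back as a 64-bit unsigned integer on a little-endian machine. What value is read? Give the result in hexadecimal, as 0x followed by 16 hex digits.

10865287689234789381 in 64-bit hexadecimal is 0x96C941962B43B405.
Stored big-endian, the bytes at ascending addresses are 96 C9 41 96 2B 43 B4 05.
Read back as little-endian, the first byte is least significant, giving 0x05B4432B9641C996.

0x05B4432B9641C996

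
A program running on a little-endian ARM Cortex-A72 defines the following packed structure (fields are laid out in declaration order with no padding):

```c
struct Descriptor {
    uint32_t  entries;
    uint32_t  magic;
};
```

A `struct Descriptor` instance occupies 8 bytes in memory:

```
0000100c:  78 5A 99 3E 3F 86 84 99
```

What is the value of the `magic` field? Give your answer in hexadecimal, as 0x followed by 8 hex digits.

`magic` follows `entries` (4 bytes), so it starts at byte offset 4 and occupies 4 bytes.
Bytes at offsets 4..7: 3F 86 84 99.
Little-endian: lowest address holds the least-significant byte.
Reassemble most-significant byte first: 99 84 86 3F → 0x9984863F.

0x9984863F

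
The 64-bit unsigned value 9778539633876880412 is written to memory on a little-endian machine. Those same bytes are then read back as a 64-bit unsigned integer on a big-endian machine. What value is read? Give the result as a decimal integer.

9778539633876880412 in 64-bit hexadecimal is 0x87B459FCF34F4C1C.
Stored little-endian, the bytes at ascending addresses are 1C 4C 4F F3 FC 59 B4 87.
Read back as big-endian, the last byte is least significant, giving 0x1C4C4FF3FC59B487.
0x1C4C4FF3FC59B487 = 2039092640621376647.

2039092640621376647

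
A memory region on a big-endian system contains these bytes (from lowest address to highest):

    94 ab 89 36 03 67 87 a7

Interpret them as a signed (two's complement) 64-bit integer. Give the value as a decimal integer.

Big-endian: lowest address holds the most-significant byte.
The bytes are already most-significant first: 0x94AB8936036787A7.
Top bit is set, so as a signed 64-bit value this is 0x94AB8936036787A7 − 2^64 = -7733937070000339033.

-7733937070000339033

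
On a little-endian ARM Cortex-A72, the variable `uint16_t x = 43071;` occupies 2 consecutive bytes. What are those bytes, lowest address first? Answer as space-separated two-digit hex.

3F A8

43071 in hexadecimal, padded to 16 bits, is 0xA83F.
Split into bytes (most-significant first): A8 3F.
In little-endian order the low byte comes first in memory.
So at ascending addresses the bytes are 3F A8.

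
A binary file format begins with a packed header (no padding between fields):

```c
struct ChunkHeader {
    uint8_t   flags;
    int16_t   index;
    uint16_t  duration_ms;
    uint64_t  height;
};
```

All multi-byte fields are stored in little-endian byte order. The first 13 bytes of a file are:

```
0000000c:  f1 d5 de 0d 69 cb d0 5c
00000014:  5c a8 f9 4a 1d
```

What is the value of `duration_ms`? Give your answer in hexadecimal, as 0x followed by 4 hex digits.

`duration_ms` follows `flags` (1 B), `index` (2 B), so it starts at offset 1 + 2 = 3 and occupies 2 bytes.
Bytes at offsets 3..4: 0D 69.
Little-endian stores the least-significant byte at the lowest address.
Reassemble most-significant byte first: 69 0D → 0x690D.

0x690D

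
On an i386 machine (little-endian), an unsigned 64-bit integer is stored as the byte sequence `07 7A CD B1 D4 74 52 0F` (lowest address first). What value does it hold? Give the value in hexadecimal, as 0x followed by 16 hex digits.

0x0F5274D4B1CD7A07

In little-endian order the low byte comes first in memory.
Reassemble most-significant byte first: 0F 52 74 D4 B1 CD 7A 07 → 0x0F5274D4B1CD7A07.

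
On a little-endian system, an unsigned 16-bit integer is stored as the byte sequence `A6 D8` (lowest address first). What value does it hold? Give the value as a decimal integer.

Little-endian stores the least-significant byte at the lowest address.
Reassemble most-significant byte first: D8 A6 → 0xD8A6.
0xD8A6 = 55462.

55462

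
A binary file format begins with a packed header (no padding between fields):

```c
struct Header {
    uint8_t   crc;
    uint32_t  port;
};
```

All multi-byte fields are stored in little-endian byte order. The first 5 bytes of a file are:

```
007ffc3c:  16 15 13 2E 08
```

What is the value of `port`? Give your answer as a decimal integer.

`port` follows `crc` (1 byte), so it starts at byte offset 1 and occupies 4 bytes.
Bytes at offsets 1..4: 15 13 2E 08.
Little-endian stores the least-significant byte at the lowest address.
Reassemble most-significant byte first: 08 2E 13 15 → 0x082E1315.
0x082E1315 = 137237269.

137237269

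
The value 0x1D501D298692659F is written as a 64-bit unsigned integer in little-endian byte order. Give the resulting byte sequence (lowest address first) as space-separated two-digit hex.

Split into bytes (most-significant first): 1D 50 1D 29 86 92 65 9F.
Little-endian: lowest address holds the least-significant byte.
So at ascending addresses the bytes are 9F 65 92 86 29 1D 50 1D.

9F 65 92 86 29 1D 50 1D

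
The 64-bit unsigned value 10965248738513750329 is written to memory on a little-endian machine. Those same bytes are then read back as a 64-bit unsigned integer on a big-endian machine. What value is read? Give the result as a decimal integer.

4146101790903053464

10965248738513750329 in 64-bit hexadecimal is 0x982C63A19CE98939.
Stored little-endian, the bytes at ascending addresses are 39 89 E9 9C A1 63 2C 98.
Read back as big-endian, the last byte is least significant, giving 0x3989E99CA1632C98.
0x3989E99CA1632C98 = 4146101790903053464.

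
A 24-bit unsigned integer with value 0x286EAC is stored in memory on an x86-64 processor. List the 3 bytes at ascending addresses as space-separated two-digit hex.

AC 6E 28

Split into bytes (most-significant first): 28 6E AC.
Little-endian stores the least-significant byte at the lowest address.
So at ascending addresses the bytes are AC 6E 28.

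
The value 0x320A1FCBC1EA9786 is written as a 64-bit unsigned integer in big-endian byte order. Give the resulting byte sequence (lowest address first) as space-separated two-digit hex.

32 0A 1F CB C1 EA 97 86

Split into bytes (most-significant first): 32 0A 1F CB C1 EA 97 86.
Big-endian: lowest address holds the most-significant byte.
So the memory order matches the most-significant-first order: 32 0A 1F CB C1 EA 97 86.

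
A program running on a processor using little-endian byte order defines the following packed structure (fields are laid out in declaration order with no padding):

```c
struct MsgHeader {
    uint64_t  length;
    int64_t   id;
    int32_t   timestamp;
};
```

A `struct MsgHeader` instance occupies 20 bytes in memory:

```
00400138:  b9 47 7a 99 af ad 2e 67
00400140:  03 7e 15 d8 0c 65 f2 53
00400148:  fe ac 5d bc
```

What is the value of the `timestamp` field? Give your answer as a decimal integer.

-1134711554

`timestamp` follows `length` (8 B), `id` (8 B), so it starts at offset 8 + 8 = 16 and occupies 4 bytes.
Bytes at offsets 16..19: FE AC 5D BC.
Little-endian: lowest address holds the least-significant byte.
Reassemble most-significant byte first: BC 5D AC FE → 0xBC5DACFE.
Top bit is set, so as a signed 32-bit value this is 0xBC5DACFE − 2^32 = -1134711554.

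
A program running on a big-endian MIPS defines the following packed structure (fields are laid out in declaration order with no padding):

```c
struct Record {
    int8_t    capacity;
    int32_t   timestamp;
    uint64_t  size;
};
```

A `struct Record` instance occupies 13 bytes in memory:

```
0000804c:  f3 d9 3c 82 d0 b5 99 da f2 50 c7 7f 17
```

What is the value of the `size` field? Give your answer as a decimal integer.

13085730926573879063

`size` follows `capacity` (1 B), `timestamp` (4 B), so it starts at offset 1 + 4 = 5 and occupies 8 bytes.
Bytes at offsets 5..12: B5 99 DA F2 50 C7 7F 17.
Big-endian: lowest address holds the most-significant byte.
The bytes are already most-significant first: 0xB599DAF250C77F17.
0xB599DAF250C77F17 = 13085730926573879063.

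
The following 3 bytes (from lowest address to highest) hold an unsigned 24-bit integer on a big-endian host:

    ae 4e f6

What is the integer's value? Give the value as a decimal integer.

11423478

Big-endian: lowest address holds the most-significant byte.
The bytes are already most-significant first: 0xAE4EF6.
0xAE4EF6 = 11423478.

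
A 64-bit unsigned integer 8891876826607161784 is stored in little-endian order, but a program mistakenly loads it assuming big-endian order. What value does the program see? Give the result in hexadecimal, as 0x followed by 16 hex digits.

8891876826607161784 in 64-bit hexadecimal is 0x7B664ADCD47291B8.
Stored little-endian, the bytes at ascending addresses are B8 91 72 D4 DC 4A 66 7B.
Read back as big-endian, the last byte is least significant, giving 0xB89172D4DC4A667B.

0xB89172D4DC4A667B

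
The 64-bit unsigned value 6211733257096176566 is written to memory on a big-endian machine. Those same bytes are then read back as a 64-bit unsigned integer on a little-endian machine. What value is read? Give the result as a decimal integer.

6211733257096176566 in 64-bit hexadecimal is 0x5634827C74B2A3B6.
Stored big-endian, the bytes at ascending addresses are 56 34 82 7C 74 B2 A3 B6.
Read back as little-endian, the first byte is least significant, giving 0xB6A3B2747C823456.
0xB6A3B2747C823456 = 13160558749481579606.

13160558749481579606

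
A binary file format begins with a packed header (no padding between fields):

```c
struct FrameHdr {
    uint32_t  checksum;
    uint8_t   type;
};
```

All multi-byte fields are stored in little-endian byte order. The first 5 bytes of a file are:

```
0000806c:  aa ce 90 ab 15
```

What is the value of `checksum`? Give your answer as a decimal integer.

`checksum` is the first field, at byte offset 0, occupying 4 bytes.
Bytes at offsets 0..3: AA CE 90 AB.
Little-endian stores the least-significant byte at the lowest address.
Reassemble most-significant byte first: AB 90 CE AA → 0xAB90CEAA.
0xAB90CEAA = 2878394026.

2878394026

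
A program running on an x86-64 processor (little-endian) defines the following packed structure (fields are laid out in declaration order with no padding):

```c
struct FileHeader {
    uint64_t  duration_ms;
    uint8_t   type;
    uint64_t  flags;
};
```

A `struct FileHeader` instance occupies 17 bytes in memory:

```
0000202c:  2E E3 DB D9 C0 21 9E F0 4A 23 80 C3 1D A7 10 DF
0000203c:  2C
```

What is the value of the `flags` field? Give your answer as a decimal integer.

`flags` follows `duration_ms` (8 B), `type` (1 B), so it starts at offset 8 + 1 = 9 and occupies 8 bytes.
Bytes at offsets 9..16: 23 80 C3 1D A7 10 DF 2C.
Little-endian: lowest address holds the least-significant byte.
Reassemble most-significant byte first: 2C DF 10 A7 1D C3 80 23 → 0x2CDF10A71DC38023.
0x2CDF10A71DC38023 = 3233321367420239907.

3233321367420239907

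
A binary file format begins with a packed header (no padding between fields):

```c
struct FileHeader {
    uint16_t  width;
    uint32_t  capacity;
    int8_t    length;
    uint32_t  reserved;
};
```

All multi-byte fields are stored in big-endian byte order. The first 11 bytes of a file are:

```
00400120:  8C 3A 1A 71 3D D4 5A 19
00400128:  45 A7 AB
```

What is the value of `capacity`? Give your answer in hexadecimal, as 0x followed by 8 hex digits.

0x1A713DD4

`capacity` follows `width` (2 bytes), so it starts at byte offset 2 and occupies 4 bytes.
Bytes at offsets 2..5: 1A 71 3D D4.
Big-endian stores the most-significant byte at the lowest address.
The bytes are already most-significant first: 0x1A713DD4.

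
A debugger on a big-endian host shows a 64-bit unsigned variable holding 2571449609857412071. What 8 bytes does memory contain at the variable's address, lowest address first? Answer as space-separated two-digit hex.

2571449609857412071 in hexadecimal, padded to 64 bits, is 0x23AF9FCBC95E2BE7.
Split into bytes (most-significant first): 23 AF 9F CB C9 5E 2B E7.
Big-endian: lowest address holds the most-significant byte.
So the memory order matches the most-significant-first order: 23 AF 9F CB C9 5E 2B E7.

23 AF 9F CB C9 5E 2B E7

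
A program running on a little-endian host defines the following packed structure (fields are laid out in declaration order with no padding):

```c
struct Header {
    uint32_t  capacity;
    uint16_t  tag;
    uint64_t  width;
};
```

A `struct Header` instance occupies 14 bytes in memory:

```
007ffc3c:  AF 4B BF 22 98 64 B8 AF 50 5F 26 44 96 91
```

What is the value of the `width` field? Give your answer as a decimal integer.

10490647313604718520

`width` follows `capacity` (4 B), `tag` (2 B), so it starts at offset 4 + 2 = 6 and occupies 8 bytes.
Bytes at offsets 6..13: B8 AF 50 5F 26 44 96 91.
Little-endian: lowest address holds the least-significant byte.
Reassemble most-significant byte first: 91 96 44 26 5F 50 AF B8 → 0x919644265F50AFB8.
0x919644265F50AFB8 = 10490647313604718520.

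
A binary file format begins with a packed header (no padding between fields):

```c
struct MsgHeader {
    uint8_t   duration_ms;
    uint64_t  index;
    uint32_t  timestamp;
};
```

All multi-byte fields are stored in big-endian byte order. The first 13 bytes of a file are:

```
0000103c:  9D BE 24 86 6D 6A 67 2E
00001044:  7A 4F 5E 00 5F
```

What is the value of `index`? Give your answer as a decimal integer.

`index` follows `duration_ms` (1 byte), so it starts at byte offset 1 and occupies 8 bytes.
Bytes at offsets 1..8: BE 24 86 6D 6A 67 2E 7A.
Big-endian: lowest address holds the most-significant byte.
The bytes are already most-significant first: 0xBE24866D6A672E7A.
0xBE24866D6A672E7A = 13701223770862595706.

13701223770862595706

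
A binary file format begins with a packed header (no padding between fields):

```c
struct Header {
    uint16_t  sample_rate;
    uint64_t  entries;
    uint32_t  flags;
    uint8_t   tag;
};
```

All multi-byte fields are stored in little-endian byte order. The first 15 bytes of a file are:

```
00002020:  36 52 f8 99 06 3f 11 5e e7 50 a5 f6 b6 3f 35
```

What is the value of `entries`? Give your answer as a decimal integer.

`entries` follows `sample_rate` (2 bytes), so it starts at byte offset 2 and occupies 8 bytes.
Bytes at offsets 2..9: F8 99 06 3F 11 5E E7 50.
Little-endian stores the least-significant byte at the lowest address.
Reassemble most-significant byte first: 50 E7 5E 11 3F 06 99 F8 → 0x50E75E113F0699F8.
0x50E75E113F0699F8 = 5829731670819248632.

5829731670819248632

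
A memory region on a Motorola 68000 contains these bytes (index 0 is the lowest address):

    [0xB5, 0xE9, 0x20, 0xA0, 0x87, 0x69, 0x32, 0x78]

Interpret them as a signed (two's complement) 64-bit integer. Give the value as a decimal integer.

-5338700009432337800

Big-endian stores the most-significant byte at the lowest address.
The bytes are already most-significant first: 0xB5E920A087693278.
Top bit is set, so as a signed 64-bit value this is 0xB5E920A087693278 − 2^64 = -5338700009432337800.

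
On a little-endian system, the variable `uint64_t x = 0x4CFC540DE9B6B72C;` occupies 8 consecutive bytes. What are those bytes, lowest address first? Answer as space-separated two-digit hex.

Split into bytes (most-significant first): 4C FC 54 0D E9 B6 B7 2C.
Little-endian: lowest address holds the least-significant byte.
So at ascending addresses the bytes are 2C B7 B6 E9 0D 54 FC 4C.

2C B7 B6 E9 0D 54 FC 4C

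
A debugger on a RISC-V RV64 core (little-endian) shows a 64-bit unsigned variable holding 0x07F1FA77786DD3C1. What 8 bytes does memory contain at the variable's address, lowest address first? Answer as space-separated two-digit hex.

C1 D3 6D 78 77 FA F1 07

Split into bytes (most-significant first): 07 F1 FA 77 78 6D D3 C1.
Little-endian: lowest address holds the least-significant byte.
So at ascending addresses the bytes are C1 D3 6D 78 77 FA F1 07.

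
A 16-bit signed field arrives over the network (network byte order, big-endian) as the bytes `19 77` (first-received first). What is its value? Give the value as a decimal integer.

6519

Big-endian stores the most-significant byte at the lowest address.
The bytes are already most-significant first: 0x1977.
0x1977 = 6519.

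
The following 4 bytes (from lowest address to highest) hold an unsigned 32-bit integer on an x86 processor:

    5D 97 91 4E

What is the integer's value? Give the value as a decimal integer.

1318164317

In little-endian order the low byte comes first in memory.
Reassemble most-significant byte first: 4E 91 97 5D → 0x4E91975D.
0x4E91975D = 1318164317.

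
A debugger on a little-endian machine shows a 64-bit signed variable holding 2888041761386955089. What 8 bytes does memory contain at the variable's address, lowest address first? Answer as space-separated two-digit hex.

51 81 F6 33 AE 62 14 28

2888041761386955089 in hexadecimal, padded to 64 bits, is 0x281462AE33F68151.
Split into bytes (most-significant first): 28 14 62 AE 33 F6 81 51.
Little-endian: lowest address holds the least-significant byte.
So at ascending addresses the bytes are 51 81 F6 33 AE 62 14 28.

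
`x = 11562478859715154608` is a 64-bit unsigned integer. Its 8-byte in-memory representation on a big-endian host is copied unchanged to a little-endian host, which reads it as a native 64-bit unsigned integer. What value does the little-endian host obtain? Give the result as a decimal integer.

11562478859715154608 in 64-bit hexadecimal is 0xA0762D43244912B0.
Stored big-endian, the bytes at ascending addresses are A0 76 2D 43 24 49 12 B0.
Read back as little-endian, the first byte is least significant, giving 0xB0124924432D76A0.
0xB0124924432D76A0 = 12687283520350811808.

12687283520350811808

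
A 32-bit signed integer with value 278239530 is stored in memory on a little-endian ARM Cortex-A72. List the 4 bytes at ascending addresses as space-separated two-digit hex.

278239530 in hexadecimal, padded to 32 bits, is 0x1095992A.
Split into bytes (most-significant first): 10 95 99 2A.
Little-endian stores the least-significant byte at the lowest address.
So at ascending addresses the bytes are 2A 99 95 10.

2A 99 95 10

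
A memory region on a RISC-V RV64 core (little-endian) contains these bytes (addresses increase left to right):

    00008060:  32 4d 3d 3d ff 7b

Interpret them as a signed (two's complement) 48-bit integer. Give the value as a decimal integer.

In little-endian order the low byte comes first in memory.
Reassemble most-significant byte first: 7B FF 3D 3D 4D 32 → 0x7BFF3D3D4D32.
0x7BFF3D3D4D32 = 136336174304562.

136336174304562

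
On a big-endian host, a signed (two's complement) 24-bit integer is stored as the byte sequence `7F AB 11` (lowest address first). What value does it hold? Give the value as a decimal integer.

8366865

Big-endian: lowest address holds the most-significant byte.
The bytes are already most-significant first: 0x7FAB11.
0x7FAB11 = 8366865.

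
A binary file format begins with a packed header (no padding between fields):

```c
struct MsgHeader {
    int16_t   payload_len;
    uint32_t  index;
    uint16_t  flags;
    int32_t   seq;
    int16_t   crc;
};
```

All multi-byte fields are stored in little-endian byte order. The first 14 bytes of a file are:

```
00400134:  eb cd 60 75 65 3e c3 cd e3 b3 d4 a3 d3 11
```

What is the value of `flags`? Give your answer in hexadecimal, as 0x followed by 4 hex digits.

`flags` follows `payload_len` (2 B), `index` (4 B), so it starts at offset 2 + 4 = 6 and occupies 2 bytes.
Bytes at offsets 6..7: C3 CD.
Little-endian stores the least-significant byte at the lowest address.
Reassemble most-significant byte first: CD C3 → 0xCDC3.

0xCDC3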